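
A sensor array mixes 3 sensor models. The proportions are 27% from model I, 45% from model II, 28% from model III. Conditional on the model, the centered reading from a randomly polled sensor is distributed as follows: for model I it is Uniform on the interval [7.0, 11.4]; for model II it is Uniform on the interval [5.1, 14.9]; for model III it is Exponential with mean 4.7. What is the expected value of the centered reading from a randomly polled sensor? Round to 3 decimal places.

Component means — I: 9.2; II: 10; III: 4.7.
E[X] = 0.27·9.2 + 0.45·10 + 0.28·4.7 = 8.3.

8.300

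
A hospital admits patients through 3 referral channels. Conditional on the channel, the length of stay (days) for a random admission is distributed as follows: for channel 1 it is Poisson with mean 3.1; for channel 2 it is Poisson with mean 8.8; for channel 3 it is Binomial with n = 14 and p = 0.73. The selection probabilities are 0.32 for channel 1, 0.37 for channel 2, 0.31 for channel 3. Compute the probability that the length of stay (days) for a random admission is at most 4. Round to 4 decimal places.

0.2786

Conditional on each channel, P(X ≤ 4): 1: 0.798189; 2: 0.0620978; 3: 0.000671701.
By total probability, P(X ≤ 4) = 0.32·0.798189 + 0.37·0.0620978 + 0.31·0.000671701 = 0.278605.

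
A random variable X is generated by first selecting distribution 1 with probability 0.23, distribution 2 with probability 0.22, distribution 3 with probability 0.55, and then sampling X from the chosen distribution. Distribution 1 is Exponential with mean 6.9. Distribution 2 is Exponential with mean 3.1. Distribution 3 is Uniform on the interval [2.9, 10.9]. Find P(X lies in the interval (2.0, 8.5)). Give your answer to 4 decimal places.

0.5913

Conditional on each component, P(2.0 < X < 8.5): 1: 0.45663; 2: 0.460132; 3: 0.7.
By total probability, P(2.0 < X < 8.5) = 0.23·0.45663 + 0.22·0.460132 + 0.55·0.7 = 0.591254.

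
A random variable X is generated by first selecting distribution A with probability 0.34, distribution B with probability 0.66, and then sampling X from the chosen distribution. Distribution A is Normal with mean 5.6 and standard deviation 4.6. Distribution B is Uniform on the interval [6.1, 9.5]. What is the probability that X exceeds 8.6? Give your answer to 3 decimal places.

0.262

Conditional on each component, P(X > 8.6): A: 0.257144; B: 0.264706.
By total probability, P(X > 8.6) = 0.34·0.257144 + 0.66·0.264706 = 0.262135.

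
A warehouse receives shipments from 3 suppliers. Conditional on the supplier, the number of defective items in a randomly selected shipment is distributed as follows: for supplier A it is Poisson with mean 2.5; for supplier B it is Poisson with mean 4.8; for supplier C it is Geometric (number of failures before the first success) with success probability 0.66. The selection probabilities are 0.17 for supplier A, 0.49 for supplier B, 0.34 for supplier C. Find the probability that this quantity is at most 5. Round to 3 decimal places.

Conditional on each supplier, P(X ≤ 5): A: 0.957979; B: 0.651006; C: 0.998455.
By total probability, P(X ≤ 5) = 0.17·0.957979 + 0.49·0.651006 + 0.34·0.998455 = 0.821324.

0.821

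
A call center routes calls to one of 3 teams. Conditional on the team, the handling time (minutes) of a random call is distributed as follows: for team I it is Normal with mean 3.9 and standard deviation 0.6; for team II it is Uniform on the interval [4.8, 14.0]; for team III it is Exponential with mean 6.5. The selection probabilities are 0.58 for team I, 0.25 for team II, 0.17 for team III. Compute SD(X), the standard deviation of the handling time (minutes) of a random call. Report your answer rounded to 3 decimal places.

Per component, I: μ=3.9, E[X²]=15.57; II: μ=9.4, E[X²]=95.4133; III: μ=6.5, E[X²]=84.5.
E[X] = 0.58·3.9 + 0.25·9.4 + 0.17·6.5 = 5.717.
E[X²] = 0.58·15.57 + 0.25·95.4133 + 0.17·84.5 = 47.2489.
Var(X) = E[X²] − (E[X])² = 47.2489 − 32.6841 = 14.5648.
SD(X) = √14.5648 = 3.81639.

3.816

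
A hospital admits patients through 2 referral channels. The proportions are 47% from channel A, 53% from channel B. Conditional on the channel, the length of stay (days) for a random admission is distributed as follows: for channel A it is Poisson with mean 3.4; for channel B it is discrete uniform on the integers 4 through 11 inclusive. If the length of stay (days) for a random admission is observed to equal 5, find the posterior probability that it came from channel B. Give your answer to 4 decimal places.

Likelihoods P(X=5 | ·): A: 0.126361; B: 0.125.
Posterior ∝ prior × likelihood. Numerator for B: 0.53·0.125 = 0.06625.
Normalizing constant: 0.47·0.126361 + 0.53·0.125 = 0.12564.
P(B | observation) = 0.06625 / 0.12564 = 0.527302.

0.5273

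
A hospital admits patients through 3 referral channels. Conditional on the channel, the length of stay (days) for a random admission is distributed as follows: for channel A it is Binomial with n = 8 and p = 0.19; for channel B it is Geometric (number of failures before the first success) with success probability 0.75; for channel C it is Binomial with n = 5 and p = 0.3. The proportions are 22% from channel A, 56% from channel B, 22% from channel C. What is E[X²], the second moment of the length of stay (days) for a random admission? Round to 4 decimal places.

For each component E[X²] = Var + (mean)², giving A: 3.5416; B: 0.555556; C: 3.3.
Overall E[X²] = 0.22·3.5416 + 0.56·0.555556 + 0.22·3.3 = 1.81626.

1.8163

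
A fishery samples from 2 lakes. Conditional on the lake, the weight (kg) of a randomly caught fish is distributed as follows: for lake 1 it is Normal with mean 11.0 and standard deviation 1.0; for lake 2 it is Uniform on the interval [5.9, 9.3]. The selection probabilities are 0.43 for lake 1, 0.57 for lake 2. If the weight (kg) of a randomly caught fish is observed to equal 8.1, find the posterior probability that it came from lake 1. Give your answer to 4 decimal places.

0.0150

Likelihoods f(8.1 | ·): 1: 0.00595253; 2: 0.294118.
Posterior ∝ prior × likelihood. Numerator for 1: 0.43·0.00595253 = 0.00255959.
Normalizing constant: 0.43·0.00595253 + 0.57·0.294118 = 0.170207.
P(1 | observation) = 0.00255959 / 0.170207 = 0.0150381.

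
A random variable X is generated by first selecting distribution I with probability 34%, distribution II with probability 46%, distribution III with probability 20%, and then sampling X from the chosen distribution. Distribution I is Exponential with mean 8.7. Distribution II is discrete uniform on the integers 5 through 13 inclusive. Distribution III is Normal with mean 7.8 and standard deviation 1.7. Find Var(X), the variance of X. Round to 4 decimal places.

29.5809

Per component, I: μ=8.7, E[X²]=151.38; II: μ=9, E[X²]=87.6667; III: μ=7.8, E[X²]=63.73.
E[X] = 0.34·8.7 + 0.46·9 + 0.2·7.8 = 8.658.
E[X²] = 0.34·151.38 + 0.46·87.6667 + 0.2·63.73 = 104.542.
Var(X) = E[X²] − (E[X])² = 104.542 − 74.961 = 29.5809.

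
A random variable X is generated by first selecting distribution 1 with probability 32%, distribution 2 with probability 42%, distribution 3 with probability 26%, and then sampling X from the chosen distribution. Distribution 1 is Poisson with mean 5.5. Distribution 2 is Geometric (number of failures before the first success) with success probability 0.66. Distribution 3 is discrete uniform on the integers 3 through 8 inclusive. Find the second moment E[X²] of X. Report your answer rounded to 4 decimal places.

For each component E[X²] = Var + (mean)², giving 1: 35.75; 2: 1.04591; 3: 33.1667.
Overall E[X²] = 0.32·35.75 + 0.42·1.04591 + 0.26·33.1667 = 20.5026.

20.5026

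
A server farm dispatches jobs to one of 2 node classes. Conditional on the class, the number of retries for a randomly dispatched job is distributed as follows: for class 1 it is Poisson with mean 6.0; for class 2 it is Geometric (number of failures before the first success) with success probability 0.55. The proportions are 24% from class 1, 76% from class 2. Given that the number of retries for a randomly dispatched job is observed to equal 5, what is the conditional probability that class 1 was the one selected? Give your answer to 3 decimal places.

0.833

Likelihoods P(X=5 | ·): 1: 0.160623; 2: 0.010149.
Posterior ∝ prior × likelihood. Numerator for 1: 0.24·0.160623 = 0.0385496.
Normalizing constant: 0.24·0.160623 + 0.76·0.010149 = 0.0462628.
P(1 | observation) = 0.0385496 / 0.0462628 = 0.833273.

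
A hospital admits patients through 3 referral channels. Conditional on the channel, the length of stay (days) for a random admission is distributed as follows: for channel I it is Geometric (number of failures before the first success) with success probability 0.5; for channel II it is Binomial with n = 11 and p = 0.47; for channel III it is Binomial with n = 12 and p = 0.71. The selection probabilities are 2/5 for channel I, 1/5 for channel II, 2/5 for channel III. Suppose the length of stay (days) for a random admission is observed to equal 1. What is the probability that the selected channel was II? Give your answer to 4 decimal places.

0.0178

Likelihoods P(X=1 | ·): I: 0.25; II: 0.00904168; III: 1.03948e-05.
Posterior ∝ prior × likelihood. Numerator for II: 0.2·0.00904168 = 0.00180834.
Normalizing constant: 0.4·0.25 + 0.2·0.00904168 + 0.4·1.03948e-05 = 0.101812.
P(II | observation) = 0.00180834 / 0.101812 = 0.0177614.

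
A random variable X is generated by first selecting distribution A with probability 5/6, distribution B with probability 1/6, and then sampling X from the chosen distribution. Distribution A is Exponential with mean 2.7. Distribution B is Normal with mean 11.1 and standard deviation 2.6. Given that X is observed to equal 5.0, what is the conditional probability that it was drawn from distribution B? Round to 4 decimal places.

0.0326

Likelihoods f(5.0 | ·): A: 0.0581282; B: 0.00978731.
Posterior ∝ prior × likelihood. Numerator for B: 0.166667·0.00978731 = 0.00163122.
Normalizing constant: 0.833333·0.0581282 + 0.166667·0.00978731 = 0.0500714.
P(B | observation) = 0.00163122 / 0.0500714 = 0.0325778.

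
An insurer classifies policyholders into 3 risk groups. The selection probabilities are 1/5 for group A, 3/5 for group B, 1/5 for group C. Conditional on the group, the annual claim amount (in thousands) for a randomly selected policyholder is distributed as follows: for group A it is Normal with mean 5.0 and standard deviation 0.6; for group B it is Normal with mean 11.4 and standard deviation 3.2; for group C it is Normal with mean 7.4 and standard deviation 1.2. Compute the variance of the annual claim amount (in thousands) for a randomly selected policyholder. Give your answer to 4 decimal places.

13.5696

Per component, A: μ=5, E[X²]=25.36; B: μ=11.4, E[X²]=140.2; C: μ=7.4, E[X²]=56.2.
E[X] = 0.2·5 + 0.6·11.4 + 0.2·7.4 = 9.32.
E[X²] = 0.2·25.36 + 0.6·140.2 + 0.2·56.2 = 100.432.
Var(X) = E[X²] − (E[X])² = 100.432 − 86.8624 = 13.5696.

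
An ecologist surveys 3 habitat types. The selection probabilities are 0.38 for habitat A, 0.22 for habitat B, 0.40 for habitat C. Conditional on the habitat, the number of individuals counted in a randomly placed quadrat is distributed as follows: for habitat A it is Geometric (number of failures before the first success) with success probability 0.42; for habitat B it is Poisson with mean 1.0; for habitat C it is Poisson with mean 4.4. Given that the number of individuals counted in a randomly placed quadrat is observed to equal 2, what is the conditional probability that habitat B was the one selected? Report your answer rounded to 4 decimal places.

Likelihoods P(X=2 | ·): A: 0.141288; B: 0.18394; C: 0.118845.
Posterior ∝ prior × likelihood. Numerator for B: 0.22·0.18394 = 0.0404667.
Normalizing constant: 0.38·0.141288 + 0.22·0.18394 + 0.4·0.118845 = 0.141694.
P(B | observation) = 0.0404667 / 0.141694 = 0.285592.

0.2856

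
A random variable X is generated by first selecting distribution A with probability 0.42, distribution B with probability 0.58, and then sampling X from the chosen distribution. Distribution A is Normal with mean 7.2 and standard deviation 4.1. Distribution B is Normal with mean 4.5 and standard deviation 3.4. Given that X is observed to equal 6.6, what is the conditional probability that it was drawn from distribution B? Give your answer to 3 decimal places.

0.582

Likelihoods f(6.6 | ·): A: 0.0962666; B: 0.0969599.
Posterior ∝ prior × likelihood. Numerator for B: 0.58·0.0969599 = 0.0562367.
Normalizing constant: 0.42·0.0962666 + 0.58·0.0969599 = 0.0966687.
P(B | observation) = 0.0562367 / 0.0966687 = 0.581747.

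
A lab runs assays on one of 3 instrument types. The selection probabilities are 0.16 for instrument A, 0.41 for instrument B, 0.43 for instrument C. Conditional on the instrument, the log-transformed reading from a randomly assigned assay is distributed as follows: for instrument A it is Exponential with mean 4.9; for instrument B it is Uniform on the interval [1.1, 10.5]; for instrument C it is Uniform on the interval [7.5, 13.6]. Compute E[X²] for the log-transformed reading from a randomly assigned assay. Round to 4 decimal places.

For each component E[X²] = Var + (mean)², giving A: 48.02; B: 41.0033; C: 114.403.
Overall E[X²] = 0.16·48.02 + 0.41·41.0033 + 0.43·114.403 = 73.688.

73.6880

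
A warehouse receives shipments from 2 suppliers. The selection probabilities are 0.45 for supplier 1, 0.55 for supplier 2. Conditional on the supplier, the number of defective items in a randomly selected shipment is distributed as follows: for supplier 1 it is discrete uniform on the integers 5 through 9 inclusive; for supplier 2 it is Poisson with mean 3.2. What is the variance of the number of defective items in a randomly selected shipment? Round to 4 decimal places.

Per component, 1: μ=7, E[X²]=51; 2: μ=3.2, E[X²]=13.44.
E[X] = 0.45·7 + 0.55·3.2 = 4.91.
E[X²] = 0.45·51 + 0.55·13.44 = 30.342.
Var(X) = E[X²] − (E[X])² = 30.342 − 24.1081 = 6.2339.

6.2339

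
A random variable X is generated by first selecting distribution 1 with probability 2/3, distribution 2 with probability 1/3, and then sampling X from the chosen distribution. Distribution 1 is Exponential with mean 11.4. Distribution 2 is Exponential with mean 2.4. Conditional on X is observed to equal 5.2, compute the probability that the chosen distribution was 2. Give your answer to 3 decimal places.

0.300

Likelihoods f(5.2 | ·): 1: 0.0555899; 2: 0.0477329.
Posterior ∝ prior × likelihood. Numerator for 2: 0.333333·0.0477329 = 0.015911.
Normalizing constant: 0.666667·0.0555899 + 0.333333·0.0477329 = 0.0529709.
P(2 | observation) = 0.015911 / 0.0529709 = 0.300372.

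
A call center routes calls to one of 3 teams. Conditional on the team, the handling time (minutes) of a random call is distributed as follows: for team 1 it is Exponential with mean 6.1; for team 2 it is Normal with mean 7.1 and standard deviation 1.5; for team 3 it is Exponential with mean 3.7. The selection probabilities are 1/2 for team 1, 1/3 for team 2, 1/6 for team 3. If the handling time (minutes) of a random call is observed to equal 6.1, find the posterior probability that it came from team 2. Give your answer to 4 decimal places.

0.6465

Likelihoods f(6.1 | ·): 1: 0.0603081; 2: 0.212965; 3: 0.0519756.
Posterior ∝ prior × likelihood. Numerator for 2: 0.333333·0.212965 = 0.0709884.
Normalizing constant: 0.5·0.0603081 + 0.333333·0.212965 + 0.166667·0.0519756 = 0.109805.
P(2 | observation) = 0.0709884 / 0.109805 = 0.646495.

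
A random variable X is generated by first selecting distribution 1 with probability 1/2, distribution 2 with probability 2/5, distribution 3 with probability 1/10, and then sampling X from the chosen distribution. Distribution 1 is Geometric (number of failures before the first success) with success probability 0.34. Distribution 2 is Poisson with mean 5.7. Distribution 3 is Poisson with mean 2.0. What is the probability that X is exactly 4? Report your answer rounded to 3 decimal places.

0.100

Conditional on each component, P(X = 4): 1: 0.0645141; 2: 0.147167; 3: 0.0902235.
By total probability, P(X = 4) = 0.5·0.0645141 + 0.4·0.147167 + 0.1·0.0902235 = 0.100146.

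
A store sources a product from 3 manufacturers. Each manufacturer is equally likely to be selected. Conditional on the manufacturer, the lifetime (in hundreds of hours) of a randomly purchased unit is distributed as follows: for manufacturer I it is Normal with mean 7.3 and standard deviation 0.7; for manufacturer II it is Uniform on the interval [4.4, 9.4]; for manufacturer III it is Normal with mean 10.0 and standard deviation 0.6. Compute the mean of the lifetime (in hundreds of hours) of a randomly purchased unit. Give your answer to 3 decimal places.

8.067

Component means — I: 7.3; II: 6.9; III: 10.
E[X] = 0.333333·7.3 + 0.333333·6.9 + 0.333333·10 = 8.06667.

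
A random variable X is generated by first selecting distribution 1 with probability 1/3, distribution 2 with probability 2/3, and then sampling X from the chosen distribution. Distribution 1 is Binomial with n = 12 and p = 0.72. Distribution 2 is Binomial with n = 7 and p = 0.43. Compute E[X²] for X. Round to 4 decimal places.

For each component E[X²] = Var + (mean)², giving 1: 77.0688; 2: 10.7758.
Overall E[X²] = 0.333333·77.0688 + 0.666667·10.7758 = 32.8735.

32.8735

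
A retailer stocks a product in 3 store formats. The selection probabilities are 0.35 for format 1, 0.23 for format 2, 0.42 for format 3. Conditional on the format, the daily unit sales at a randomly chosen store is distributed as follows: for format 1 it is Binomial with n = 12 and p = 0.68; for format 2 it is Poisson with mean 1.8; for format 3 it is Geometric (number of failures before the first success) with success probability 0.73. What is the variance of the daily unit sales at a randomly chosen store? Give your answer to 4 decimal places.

Per component, 1: μ=8.16, E[X²]=69.1968; 2: μ=1.8, E[X²]=5.04; 3: μ=0.369863, E[X²]=0.64346.
E[X] = 0.35·8.16 + 0.23·1.8 + 0.42·0.369863 = 3.42534.
E[X²] = 0.35·69.1968 + 0.23·5.04 + 0.42·0.64346 = 25.6483.
Var(X) = E[X²] − (E[X])² = 25.6483 − 11.733 = 13.9154.

13.9154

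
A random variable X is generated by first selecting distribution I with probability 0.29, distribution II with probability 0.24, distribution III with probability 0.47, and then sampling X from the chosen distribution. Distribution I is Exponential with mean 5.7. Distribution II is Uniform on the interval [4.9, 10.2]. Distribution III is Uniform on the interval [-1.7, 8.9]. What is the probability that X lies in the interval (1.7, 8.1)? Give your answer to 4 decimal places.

Conditional on each component, P(1.7 < X < 8.1): I: 0.500659; II: 0.603774; III: 0.603774.
By total probability, P(1.7 < X < 8.1) = 0.29·0.500659 + 0.24·0.603774 + 0.47·0.603774 = 0.57387.

0.5739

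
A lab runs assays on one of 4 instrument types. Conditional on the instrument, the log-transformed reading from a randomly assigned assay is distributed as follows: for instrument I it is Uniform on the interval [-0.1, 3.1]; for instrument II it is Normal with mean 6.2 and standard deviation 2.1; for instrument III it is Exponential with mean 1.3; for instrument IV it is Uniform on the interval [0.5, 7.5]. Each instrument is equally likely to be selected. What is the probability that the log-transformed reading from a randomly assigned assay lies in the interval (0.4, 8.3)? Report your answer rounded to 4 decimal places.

Conditional on each instrument, P(0.4 < X < 8.3): I: 0.84375; II: 0.838471; III: 0.733454; IV: 1.
By total probability, P(0.4 < X < 8.3) = 0.25·0.84375 + 0.25·0.838471 + 0.25·0.733454 + 0.25·1 = 0.853919.

0.8539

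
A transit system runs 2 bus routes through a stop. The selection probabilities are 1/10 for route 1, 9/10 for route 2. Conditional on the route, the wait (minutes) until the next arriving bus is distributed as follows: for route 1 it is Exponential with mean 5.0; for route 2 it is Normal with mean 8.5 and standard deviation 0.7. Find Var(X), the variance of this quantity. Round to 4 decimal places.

4.0435

Per component, 1: μ=5, E[X²]=50; 2: μ=8.5, E[X²]=72.74.
E[X] = 0.1·5 + 0.9·8.5 = 8.15.
E[X²] = 0.1·50 + 0.9·72.74 = 70.466.
Var(X) = E[X²] − (E[X])² = 70.466 − 66.4225 = 4.0435.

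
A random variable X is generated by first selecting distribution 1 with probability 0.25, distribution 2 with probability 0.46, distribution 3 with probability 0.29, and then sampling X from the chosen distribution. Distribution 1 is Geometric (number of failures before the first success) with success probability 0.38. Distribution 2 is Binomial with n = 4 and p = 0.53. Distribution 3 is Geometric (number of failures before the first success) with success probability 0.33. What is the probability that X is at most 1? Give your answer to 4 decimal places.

Conditional on each component, P(X ≤ 1): 1: 0.6156; 2: 0.268902; 3: 0.5511.
By total probability, P(X ≤ 1) = 0.25·0.6156 + 0.46·0.268902 + 0.29·0.5511 = 0.437414.

0.4374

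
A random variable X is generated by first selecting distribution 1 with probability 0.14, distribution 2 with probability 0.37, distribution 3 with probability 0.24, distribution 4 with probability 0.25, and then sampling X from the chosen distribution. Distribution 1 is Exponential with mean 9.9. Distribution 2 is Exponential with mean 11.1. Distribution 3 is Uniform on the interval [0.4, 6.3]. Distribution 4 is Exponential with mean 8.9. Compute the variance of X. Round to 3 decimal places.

88.988

Per component, 1: μ=9.9, E[X²]=196.02; 2: μ=11.1, E[X²]=246.42; 3: μ=3.35, E[X²]=14.1233; 4: μ=8.9, E[X²]=158.42.
E[X] = 0.14·9.9 + 0.37·11.1 + 0.24·3.35 + 0.25·8.9 = 8.522.
E[X²] = 0.14·196.02 + 0.37·246.42 + 0.24·14.1233 + 0.25·158.42 = 161.613.
Var(X) = E[X²] − (E[X])² = 161.613 − 72.6245 = 88.9883.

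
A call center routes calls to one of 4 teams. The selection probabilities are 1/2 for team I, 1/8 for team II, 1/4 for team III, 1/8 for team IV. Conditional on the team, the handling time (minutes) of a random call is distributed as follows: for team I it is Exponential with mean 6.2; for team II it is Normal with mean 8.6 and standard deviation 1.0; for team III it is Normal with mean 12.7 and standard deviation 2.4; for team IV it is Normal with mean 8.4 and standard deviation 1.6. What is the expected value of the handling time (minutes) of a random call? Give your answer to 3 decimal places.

8.400

Component means — I: 6.2; II: 8.6; III: 12.7; IV: 8.4.
E[X] = 0.5·6.2 + 0.125·8.6 + 0.25·12.7 + 0.125·8.4 = 8.4.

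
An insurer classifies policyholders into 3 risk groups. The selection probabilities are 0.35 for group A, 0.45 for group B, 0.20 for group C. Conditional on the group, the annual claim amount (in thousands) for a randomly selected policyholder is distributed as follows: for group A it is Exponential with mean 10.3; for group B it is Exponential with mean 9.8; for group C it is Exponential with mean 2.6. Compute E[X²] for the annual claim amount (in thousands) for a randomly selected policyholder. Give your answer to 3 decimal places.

163.403

For each component E[X²] = Var + (mean)², giving A: 212.18; B: 192.08; C: 13.52.
Overall E[X²] = 0.35·212.18 + 0.45·192.08 + 0.2·13.52 = 163.403.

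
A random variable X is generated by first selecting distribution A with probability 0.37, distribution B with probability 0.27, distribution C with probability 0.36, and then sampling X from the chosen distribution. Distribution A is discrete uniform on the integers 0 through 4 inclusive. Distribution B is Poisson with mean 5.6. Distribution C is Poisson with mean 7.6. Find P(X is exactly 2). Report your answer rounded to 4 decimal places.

Conditional on each component, P(X = 2): A: 0.2; B: 0.0579825; C: 0.014453.
By total probability, P(X = 2) = 0.37·0.2 + 0.27·0.0579825 + 0.36·0.014453 = 0.0948584.

0.0949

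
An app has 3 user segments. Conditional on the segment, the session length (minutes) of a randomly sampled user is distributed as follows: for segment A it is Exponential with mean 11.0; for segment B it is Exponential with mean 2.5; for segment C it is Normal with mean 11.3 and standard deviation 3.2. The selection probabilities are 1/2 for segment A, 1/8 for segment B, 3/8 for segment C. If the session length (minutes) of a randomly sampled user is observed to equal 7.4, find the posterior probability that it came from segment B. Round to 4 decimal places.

0.0539

Likelihoods f(7.4 | ·): A: 0.0463923; B: 0.0207276; C: 0.0593226.
Posterior ∝ prior × likelihood. Numerator for B: 0.125·0.0207276 = 0.00259095.
Normalizing constant: 0.5·0.0463923 + 0.125·0.0207276 + 0.375·0.0593226 = 0.048033.
P(B | observation) = 0.00259095 / 0.048033 = 0.0539409.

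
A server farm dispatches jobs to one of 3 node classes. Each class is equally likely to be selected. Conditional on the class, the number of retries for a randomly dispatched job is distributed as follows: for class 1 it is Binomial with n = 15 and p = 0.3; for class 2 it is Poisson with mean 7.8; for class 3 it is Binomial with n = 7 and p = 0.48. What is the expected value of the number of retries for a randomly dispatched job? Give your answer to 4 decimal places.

Component means — 1: 4.5; 2: 7.8; 3: 3.36.
E[X] = 0.333333·4.5 + 0.333333·7.8 + 0.333333·3.36 = 5.22.

5.2200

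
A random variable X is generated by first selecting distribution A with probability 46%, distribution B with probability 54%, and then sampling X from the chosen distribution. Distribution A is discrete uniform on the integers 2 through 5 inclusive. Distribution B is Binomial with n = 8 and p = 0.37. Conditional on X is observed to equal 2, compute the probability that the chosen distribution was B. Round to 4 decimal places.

0.5295

Likelihoods P(X=2 | ·): A: 0.25; B: 0.239665.
Posterior ∝ prior × likelihood. Numerator for B: 0.54·0.239665 = 0.129419.
Normalizing constant: 0.46·0.25 + 0.54·0.239665 = 0.244419.
P(B | observation) = 0.129419 / 0.244419 = 0.529497.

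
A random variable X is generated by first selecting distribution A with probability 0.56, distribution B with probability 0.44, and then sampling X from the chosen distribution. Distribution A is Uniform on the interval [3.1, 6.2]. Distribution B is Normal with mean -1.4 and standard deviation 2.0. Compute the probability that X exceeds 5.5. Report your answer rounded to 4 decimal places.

0.1266

Conditional on each component, P(X > 5.5): A: 0.225806; B: 0.000280293.
By total probability, P(X > 5.5) = 0.56·0.225806 + 0.44·0.000280293 = 0.126575.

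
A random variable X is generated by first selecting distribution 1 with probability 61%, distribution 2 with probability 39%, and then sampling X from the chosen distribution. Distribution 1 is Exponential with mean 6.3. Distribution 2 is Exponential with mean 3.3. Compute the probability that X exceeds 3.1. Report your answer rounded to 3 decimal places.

0.525

Conditional on each component, P(X > 3.1): 1: 0.611364; 2: 0.390865.
By total probability, P(X > 3.1) = 0.61·0.611364 + 0.39·0.390865 = 0.525369.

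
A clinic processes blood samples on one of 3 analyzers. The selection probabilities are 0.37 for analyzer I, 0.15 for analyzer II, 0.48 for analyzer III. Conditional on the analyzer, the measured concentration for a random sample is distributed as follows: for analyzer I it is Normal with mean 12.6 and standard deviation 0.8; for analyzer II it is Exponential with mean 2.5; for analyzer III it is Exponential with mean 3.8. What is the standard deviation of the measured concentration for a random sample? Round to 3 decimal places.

5.258

Per component, I: μ=12.6, E[X²]=159.4; II: μ=2.5, E[X²]=12.5; III: μ=3.8, E[X²]=28.88.
E[X] = 0.37·12.6 + 0.15·2.5 + 0.48·3.8 = 6.861.
E[X²] = 0.37·159.4 + 0.15·12.5 + 0.48·28.88 = 74.7154.
Var(X) = E[X²] − (E[X])² = 74.7154 − 47.0733 = 27.6421.
SD(X) = √27.6421 = 5.25757.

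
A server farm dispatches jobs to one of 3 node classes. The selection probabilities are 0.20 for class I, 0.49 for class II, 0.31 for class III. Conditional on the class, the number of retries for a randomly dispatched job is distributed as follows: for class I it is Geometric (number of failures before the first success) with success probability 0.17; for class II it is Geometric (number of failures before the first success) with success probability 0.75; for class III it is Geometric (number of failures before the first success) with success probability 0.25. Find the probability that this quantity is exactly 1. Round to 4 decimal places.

0.1782

Conditional on each class, P(X = 1): I: 0.1411; II: 0.1875; III: 0.1875.
By total probability, P(X = 1) = 0.2·0.1411 + 0.49·0.1875 + 0.31·0.1875 = 0.17822.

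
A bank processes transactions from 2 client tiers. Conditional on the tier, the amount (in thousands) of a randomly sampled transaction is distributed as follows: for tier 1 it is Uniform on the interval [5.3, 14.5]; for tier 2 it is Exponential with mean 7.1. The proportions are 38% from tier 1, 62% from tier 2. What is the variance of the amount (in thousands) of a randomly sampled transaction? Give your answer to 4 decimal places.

35.7816

Per component, 1: μ=9.9, E[X²]=105.063; 2: μ=7.1, E[X²]=100.82.
E[X] = 0.38·9.9 + 0.62·7.1 = 8.164.
E[X²] = 0.38·105.063 + 0.62·100.82 = 102.432.
Var(X) = E[X²] − (E[X])² = 102.432 − 66.6509 = 35.7816.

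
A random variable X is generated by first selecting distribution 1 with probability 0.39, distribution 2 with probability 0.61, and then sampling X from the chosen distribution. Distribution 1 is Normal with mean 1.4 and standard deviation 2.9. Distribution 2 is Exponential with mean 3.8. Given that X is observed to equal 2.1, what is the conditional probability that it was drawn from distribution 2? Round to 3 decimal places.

Likelihoods f(2.1 | ·): 1: 0.133617; 2: 0.15143.
Posterior ∝ prior × likelihood. Numerator for 2: 0.61·0.15143 = 0.0923722.
Normalizing constant: 0.39·0.133617 + 0.61·0.15143 = 0.144483.
P(2 | observation) = 0.0923722 / 0.144483 = 0.639331.

0.639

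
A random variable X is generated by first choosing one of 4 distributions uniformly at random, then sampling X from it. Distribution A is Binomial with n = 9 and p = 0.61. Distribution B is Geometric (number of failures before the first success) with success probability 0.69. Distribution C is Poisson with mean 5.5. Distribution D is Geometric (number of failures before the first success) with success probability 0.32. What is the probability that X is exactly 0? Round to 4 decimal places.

Conditional on each component, P(X = 0): A: 0.000208728; B: 0.69; C: 0.00408677; D: 0.32.
By total probability, P(X = 0) = 0.25·0.000208728 + 0.25·0.69 + 0.25·0.00408677 + 0.25·0.32 = 0.253574.

0.2536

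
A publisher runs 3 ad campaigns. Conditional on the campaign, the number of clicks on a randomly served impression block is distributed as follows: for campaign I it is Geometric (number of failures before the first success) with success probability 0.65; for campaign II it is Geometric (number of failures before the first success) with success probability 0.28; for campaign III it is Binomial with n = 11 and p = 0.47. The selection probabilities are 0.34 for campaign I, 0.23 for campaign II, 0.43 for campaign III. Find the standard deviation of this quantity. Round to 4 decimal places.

Per component, I: μ=0.538462, E[X²]=1.11834; II: μ=2.57143, E[X²]=15.7959; III: μ=5.17, E[X²]=29.469.
E[X] = 0.34·0.538462 + 0.23·2.57143 + 0.43·5.17 = 2.99761.
E[X²] = 0.34·1.11834 + 0.23·15.7959 + 0.43·29.469 = 16.685.
Var(X) = E[X²] − (E[X])² = 16.685 − 8.98564 = 7.69933.
SD(X) = √7.69933 = 2.77477.

2.7748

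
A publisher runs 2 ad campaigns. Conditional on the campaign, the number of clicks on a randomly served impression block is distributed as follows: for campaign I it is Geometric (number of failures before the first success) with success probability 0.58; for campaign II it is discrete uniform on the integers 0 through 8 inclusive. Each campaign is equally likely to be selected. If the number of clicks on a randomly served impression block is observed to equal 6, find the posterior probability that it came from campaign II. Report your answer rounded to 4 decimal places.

0.9721

Likelihoods P(X=6 | ·): I: 0.00318364; II: 0.111111.
Posterior ∝ prior × likelihood. Numerator for II: 0.5·0.111111 = 0.0555556.
Normalizing constant: 0.5·0.00318364 + 0.5·0.111111 = 0.0571474.
P(II | observation) = 0.0555556 / 0.0571474 = 0.972145.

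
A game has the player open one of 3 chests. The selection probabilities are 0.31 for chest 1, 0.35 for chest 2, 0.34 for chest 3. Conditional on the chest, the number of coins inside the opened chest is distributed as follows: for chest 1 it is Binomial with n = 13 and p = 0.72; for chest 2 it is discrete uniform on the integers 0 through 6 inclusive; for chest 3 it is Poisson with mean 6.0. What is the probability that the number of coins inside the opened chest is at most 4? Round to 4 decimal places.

Conditional on each chest, P(X ≤ 4): 1: 0.00238459; 2: 0.714286; 3: 0.285057.
By total probability, P(X ≤ 4) = 0.31·0.00238459 + 0.35·0.714286 + 0.34·0.285057 = 0.347658.

0.3477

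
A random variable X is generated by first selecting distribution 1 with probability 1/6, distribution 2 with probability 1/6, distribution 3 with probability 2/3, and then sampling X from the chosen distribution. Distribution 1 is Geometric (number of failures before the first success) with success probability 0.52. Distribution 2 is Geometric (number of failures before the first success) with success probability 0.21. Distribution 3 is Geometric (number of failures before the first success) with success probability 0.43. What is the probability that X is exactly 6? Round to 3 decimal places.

0.019

Conditional on each component, P(X = 6): 1: 0.00635991; 2: 0.0510484; 3: 0.0147475.
By total probability, P(X = 6) = 0.166667·0.00635991 + 0.166667·0.0510484 + 0.666667·0.0147475 = 0.0193997.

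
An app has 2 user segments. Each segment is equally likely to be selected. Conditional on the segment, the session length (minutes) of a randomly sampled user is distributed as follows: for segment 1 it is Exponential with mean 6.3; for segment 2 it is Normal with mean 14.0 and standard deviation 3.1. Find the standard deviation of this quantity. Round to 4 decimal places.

Per component, 1: μ=6.3, E[X²]=79.38; 2: μ=14, E[X²]=205.61.
E[X] = 0.5·6.3 + 0.5·14 = 10.15.
E[X²] = 0.5·79.38 + 0.5·205.61 = 142.495.
Var(X) = E[X²] − (E[X])² = 142.495 − 103.023 = 39.4725.
SD(X) = √39.4725 = 6.28271.

6.2827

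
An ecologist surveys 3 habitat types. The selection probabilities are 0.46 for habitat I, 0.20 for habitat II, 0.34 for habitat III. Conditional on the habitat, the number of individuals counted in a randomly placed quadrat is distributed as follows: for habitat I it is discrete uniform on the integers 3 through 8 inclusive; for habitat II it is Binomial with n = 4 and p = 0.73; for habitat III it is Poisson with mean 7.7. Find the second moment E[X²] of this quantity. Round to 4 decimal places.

39.8962

For each component E[X²] = Var + (mean)², giving I: 33.1667; II: 9.3148; III: 66.99.
Overall E[X²] = 0.46·33.1667 + 0.2·9.3148 + 0.34·66.99 = 39.8962.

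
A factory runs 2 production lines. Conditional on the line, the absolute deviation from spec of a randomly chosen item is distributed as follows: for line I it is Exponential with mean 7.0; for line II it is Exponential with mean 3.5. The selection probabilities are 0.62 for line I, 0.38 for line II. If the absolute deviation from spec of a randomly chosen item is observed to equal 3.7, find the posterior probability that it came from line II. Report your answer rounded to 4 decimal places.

0.4195

Likelihoods f(3.7 | ·): I: 0.0842066; II: 0.0992706.
Posterior ∝ prior × likelihood. Numerator for II: 0.38·0.0992706 = 0.0377228.
Normalizing constant: 0.62·0.0842066 + 0.38·0.0992706 = 0.0899309.
P(II | observation) = 0.0377228 / 0.0899309 = 0.419464.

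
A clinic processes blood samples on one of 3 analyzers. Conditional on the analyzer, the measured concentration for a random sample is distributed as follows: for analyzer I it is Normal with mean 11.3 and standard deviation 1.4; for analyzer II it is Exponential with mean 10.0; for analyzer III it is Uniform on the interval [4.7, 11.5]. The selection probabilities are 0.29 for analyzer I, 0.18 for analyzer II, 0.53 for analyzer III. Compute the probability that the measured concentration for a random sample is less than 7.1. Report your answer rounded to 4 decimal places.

0.2790

Conditional on each analyzer, P(X < 7.1): I: 0.0013499; II: 0.508356; III: 0.352941.
By total probability, P(X < 7.1) = 0.29·0.0013499 + 0.18·0.508356 + 0.53·0.352941 = 0.278954.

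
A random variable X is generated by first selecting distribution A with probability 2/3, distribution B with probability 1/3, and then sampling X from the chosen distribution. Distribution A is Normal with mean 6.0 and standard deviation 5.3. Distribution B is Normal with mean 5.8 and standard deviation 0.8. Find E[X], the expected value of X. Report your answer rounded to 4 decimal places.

5.9333

Component means — A: 6; B: 5.8.
E[X] = 0.666667·6 + 0.333333·5.8 = 5.93333.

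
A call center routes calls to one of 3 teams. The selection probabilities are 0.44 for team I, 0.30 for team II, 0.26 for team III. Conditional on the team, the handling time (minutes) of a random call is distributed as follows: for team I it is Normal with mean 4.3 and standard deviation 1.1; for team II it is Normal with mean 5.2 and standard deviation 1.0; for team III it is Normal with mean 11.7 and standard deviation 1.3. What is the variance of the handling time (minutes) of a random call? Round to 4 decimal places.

Per component, I: μ=4.3, E[X²]=19.7; II: μ=5.2, E[X²]=28.04; III: μ=11.7, E[X²]=138.58.
E[X] = 0.44·4.3 + 0.3·5.2 + 0.26·11.7 = 6.494.
E[X²] = 0.44·19.7 + 0.3·28.04 + 0.26·138.58 = 53.1108.
Var(X) = E[X²] − (E[X])² = 53.1108 − 42.172 = 10.9388.

10.9388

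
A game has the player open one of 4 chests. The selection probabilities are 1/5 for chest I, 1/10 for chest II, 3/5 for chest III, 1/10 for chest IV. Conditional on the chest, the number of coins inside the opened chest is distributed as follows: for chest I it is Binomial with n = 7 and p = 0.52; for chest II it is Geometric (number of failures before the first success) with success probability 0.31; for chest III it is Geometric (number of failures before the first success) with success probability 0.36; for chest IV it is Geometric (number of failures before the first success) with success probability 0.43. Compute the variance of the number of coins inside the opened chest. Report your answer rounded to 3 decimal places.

4.934

Per component, I: μ=3.64, E[X²]=14.9968; II: μ=2.22581, E[X²]=12.1342; III: μ=1.77778, E[X²]=8.09877; IV: μ=1.32558, E[X²]=4.83991.
E[X] = 0.2·3.64 + 0.1·2.22581 + 0.6·1.77778 + 0.1·1.32558 = 2.14981.
E[X²] = 0.2·14.9968 + 0.1·12.1342 + 0.6·8.09877 + 0.1·4.83991 = 9.55603.
Var(X) = E[X²] − (E[X])² = 9.55603 − 4.62166 = 4.93437.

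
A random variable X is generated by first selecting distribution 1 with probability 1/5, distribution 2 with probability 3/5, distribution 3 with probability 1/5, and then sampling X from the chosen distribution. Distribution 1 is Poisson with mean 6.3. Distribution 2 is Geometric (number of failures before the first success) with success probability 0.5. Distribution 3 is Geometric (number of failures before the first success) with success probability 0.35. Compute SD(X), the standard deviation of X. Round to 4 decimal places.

2.7874

Per component, 1: μ=6.3, E[X²]=45.99; 2: μ=1, E[X²]=3; 3: μ=1.85714, E[X²]=8.7551.
E[X] = 0.2·6.3 + 0.6·1 + 0.2·1.85714 = 2.23143.
E[X²] = 0.2·45.99 + 0.6·3 + 0.2·8.7551 = 12.749.
Var(X) = E[X²] − (E[X])² = 12.749 − 4.97927 = 7.76975.
SD(X) = √7.76975 = 2.78743.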